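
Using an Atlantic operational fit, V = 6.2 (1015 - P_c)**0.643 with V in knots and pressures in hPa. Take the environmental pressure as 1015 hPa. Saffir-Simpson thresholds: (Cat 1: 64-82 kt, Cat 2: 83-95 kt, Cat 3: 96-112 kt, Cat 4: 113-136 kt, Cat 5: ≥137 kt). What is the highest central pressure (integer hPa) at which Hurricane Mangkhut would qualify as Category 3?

Category 3 begins at V = 96 kt.
Required ΔP = (96/6.2)^(1/0.643) = 15.484^1.555 ≈ 70.88 hPa.
P_c ≤ 1015 − 70.88 = 944.12, so the highest integer P_c is 944 hPa.

944 hPa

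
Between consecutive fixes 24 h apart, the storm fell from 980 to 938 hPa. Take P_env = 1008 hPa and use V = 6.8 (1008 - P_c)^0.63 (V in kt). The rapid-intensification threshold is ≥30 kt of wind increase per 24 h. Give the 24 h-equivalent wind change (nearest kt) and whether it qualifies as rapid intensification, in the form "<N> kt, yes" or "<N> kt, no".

43 kt, yes

V₁: ΔP = 28, V ≈ 6.8 × 28^0.63 ≈ 55.49 kt.
V₂: ΔP = 70, V ≈ 6.8 × 70^0.63 ≈ 98.84 kt.
ΔV over 24 h = 43.35 kt → 24 h equivalent = 43.35 × 24/24 ≈ 43.35 kt.
43 kt ≥ 30 kt ⇒ rapid intensification.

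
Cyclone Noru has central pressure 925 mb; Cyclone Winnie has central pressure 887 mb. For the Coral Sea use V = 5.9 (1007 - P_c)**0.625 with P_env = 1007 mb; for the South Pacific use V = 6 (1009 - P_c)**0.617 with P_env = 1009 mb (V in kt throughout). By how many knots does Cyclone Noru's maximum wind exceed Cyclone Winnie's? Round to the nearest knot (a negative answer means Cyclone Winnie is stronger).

Cyclone Noru: ΔP = 82; V ≈ 5.9 × 82^0.625 ≈ 92.68 kt.
Cyclone Winnie: ΔP = 122; V ≈ 6 × 122^0.617 ≈ 116.26 kt.
Difference ≈ 92.68 − 116.26 = -23.58 → -24 kt.

-24 kt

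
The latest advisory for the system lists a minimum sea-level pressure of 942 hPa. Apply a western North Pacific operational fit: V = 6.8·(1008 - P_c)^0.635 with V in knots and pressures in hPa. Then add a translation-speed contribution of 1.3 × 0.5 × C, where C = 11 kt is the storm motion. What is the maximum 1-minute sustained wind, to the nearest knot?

104 kt

ΔP = 1008 − 942 = 66 hPa.
66^0.635 ≈ 14.302.
V ≈ 6.8 × 14.302 ≈ 97.3 kt.
Translation term: 1.3 × 0.5 × 11 = 7.15 kt.
Corrected V ≈ 104.45 kt → 104 kt.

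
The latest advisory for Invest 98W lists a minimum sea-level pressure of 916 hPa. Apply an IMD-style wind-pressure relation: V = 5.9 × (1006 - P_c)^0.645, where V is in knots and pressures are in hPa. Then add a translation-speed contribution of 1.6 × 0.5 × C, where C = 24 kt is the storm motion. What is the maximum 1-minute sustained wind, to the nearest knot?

127 kt

ΔP = 1006 − 916 = 90 hPa.
90^0.645 ≈ 18.217.
V ≈ 5.9 × 18.217 ≈ 107.5 kt.
Translation term: 1.6 × 0.5 × 24 = 19.2 kt.
Corrected V ≈ 126.7 kt → 127 kt.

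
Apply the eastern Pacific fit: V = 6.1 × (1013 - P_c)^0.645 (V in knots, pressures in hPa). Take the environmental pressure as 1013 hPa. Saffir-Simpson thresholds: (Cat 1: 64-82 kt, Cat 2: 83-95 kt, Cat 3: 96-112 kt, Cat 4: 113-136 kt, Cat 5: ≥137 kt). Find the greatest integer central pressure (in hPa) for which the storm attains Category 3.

941 hPa

Category 3 begins at V = 96 kt.
Required ΔP = (96/6.1)^(1/0.645) = 15.738^1.550 ≈ 71.73 hPa.
P_c ≤ 1013 − 71.73 = 941.27, so the highest integer P_c is 941 hPa.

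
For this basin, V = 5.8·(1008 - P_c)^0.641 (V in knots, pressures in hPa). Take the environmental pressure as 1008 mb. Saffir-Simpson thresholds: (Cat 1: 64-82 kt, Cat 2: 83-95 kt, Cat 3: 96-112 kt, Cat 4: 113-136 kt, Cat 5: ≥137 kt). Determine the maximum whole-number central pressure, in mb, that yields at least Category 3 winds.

Category 3 begins at V = 96 kt.
Required ΔP = (96/5.8)^(1/0.641) = 16.552^1.560 ≈ 79.70 mb.
P_c ≤ 1008 − 79.70 = 928.30, so the highest integer P_c is 928 mb.

928 mb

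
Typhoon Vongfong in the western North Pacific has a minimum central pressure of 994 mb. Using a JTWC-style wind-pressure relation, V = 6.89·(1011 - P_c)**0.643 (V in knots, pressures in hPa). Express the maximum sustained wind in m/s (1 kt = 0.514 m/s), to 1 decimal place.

21.9 m/s

ΔP = 1011 − 994 = 17 mb.
V ≈ 6.89 × 17^0.643 = 6.89 × 6.183 ≈ 42.599 kt.
42.599 × 0.514 ≈ 21.90 m/s → 21.9 m/s.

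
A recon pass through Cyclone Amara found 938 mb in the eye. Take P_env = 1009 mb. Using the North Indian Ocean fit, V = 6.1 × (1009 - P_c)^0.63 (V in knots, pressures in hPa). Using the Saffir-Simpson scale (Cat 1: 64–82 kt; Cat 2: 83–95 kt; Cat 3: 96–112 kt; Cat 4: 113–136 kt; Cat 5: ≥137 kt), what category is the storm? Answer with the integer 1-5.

2

ΔP = 1009 − 938 = 71 mb.
V ≈ 6.1 × 71^0.63 = 6.1 × 14.67 ≈ 89 kt.
89 kt falls in the Category 2 band.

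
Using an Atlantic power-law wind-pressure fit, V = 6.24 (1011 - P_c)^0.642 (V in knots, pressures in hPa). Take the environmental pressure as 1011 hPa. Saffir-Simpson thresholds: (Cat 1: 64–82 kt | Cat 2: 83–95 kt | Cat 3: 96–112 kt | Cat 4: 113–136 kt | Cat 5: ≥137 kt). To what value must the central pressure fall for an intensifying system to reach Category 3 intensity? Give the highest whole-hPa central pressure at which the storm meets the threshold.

Category 3 begins at V = 96 kt.
Required ΔP = (96/6.24)^(1/0.642) = 15.385^1.558 ≈ 70.64 hPa.
P_c ≤ 1011 − 70.64 = 940.36, so the highest integer P_c is 940 hPa.

940 hPa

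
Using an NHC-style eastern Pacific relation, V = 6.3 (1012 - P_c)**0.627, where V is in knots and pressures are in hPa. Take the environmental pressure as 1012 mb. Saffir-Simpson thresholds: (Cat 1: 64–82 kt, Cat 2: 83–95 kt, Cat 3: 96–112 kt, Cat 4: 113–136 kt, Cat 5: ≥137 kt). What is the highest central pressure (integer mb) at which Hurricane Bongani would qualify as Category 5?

Category 5 begins at V = 137 kt.
Required ΔP = (137/6.3)^(1/0.627) = 21.746^1.595 ≈ 135.83 mb.
P_c ≤ 1012 − 135.83 = 876.17, so the highest integer P_c is 876 mb.

876 mb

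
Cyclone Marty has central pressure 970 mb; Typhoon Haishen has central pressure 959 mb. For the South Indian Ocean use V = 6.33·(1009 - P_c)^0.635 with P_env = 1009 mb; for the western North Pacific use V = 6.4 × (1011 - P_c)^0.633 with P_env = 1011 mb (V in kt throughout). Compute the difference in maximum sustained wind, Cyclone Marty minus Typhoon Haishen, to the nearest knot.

-13 kt

Cyclone Marty: ΔP = 39; V ≈ 6.33 × 39^0.635 ≈ 64.82 kt.
Typhoon Haishen: ΔP = 52; V ≈ 6.4 × 52^0.633 ≈ 78.06 kt.
Difference ≈ 64.82 − 78.06 = -13.24 → -13 kt.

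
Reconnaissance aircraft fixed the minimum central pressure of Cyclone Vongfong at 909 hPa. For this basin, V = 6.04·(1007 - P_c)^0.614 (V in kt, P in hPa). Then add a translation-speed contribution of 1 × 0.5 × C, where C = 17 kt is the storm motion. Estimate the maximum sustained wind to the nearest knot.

ΔP = 1007 − 909 = 98 hPa.
98^0.614 ≈ 16.696.
V ≈ 6.04 × 16.696 ≈ 100.8 kt.
Translation term: 1 × 0.5 × 17 = 8.5 kt.
Corrected V ≈ 109.3 kt → 109 kt.

109 kt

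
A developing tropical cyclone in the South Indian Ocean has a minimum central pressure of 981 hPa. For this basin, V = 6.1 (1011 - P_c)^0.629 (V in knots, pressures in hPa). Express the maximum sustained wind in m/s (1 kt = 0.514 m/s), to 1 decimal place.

ΔP = 1011 − 981 = 30 hPa.
V ≈ 6.1 × 30^0.629 = 6.1 × 8.494 ≈ 51.813 kt.
51.813 × 0.514 ≈ 26.63 m/s → 26.6 m/s.

26.6 m/s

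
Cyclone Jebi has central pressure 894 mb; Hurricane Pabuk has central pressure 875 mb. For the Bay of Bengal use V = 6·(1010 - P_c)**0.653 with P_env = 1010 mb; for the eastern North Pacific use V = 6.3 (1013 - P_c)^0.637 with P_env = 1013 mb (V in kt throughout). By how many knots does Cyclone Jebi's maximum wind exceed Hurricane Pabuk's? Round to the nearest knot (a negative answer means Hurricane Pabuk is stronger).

Cyclone Jebi: ΔP = 116; V ≈ 6 × 116^0.653 ≈ 133.73 kt.
Hurricane Pabuk: ΔP = 138; V ≈ 6.3 × 138^0.637 ≈ 145.36 kt.
Difference ≈ 133.73 − 145.36 = -11.63 → -12 kt.

-12 kt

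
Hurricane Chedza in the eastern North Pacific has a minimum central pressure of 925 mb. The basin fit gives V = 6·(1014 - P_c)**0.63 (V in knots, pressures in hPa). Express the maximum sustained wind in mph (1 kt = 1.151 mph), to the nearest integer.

117 mph

ΔP = 1014 − 925 = 89 mb.
V ≈ 6 × 89^0.63 = 6 × 16.909 ≈ 101.453 kt.
101.453 × 1.151 ≈ 116.77 mph → 117 mph.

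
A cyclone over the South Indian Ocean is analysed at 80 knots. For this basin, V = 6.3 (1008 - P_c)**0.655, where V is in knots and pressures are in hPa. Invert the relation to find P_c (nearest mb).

960 mb

ΔP = (V / 6.3)^(1/0.655) = (80/6.3)^1.527.
80/6.3 = 12.698; 12.698^1.527 ≈ 48.43 mb.
P_c = 1008 − 48.43 = 959.57 ≈ 960 mb.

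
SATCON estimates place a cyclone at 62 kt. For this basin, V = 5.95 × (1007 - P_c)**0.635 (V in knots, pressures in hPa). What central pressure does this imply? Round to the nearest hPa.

ΔP = (V / 5.95)^(1/0.635) = (62/5.95)^1.575.
62/5.95 = 10.420; 10.420^1.575 ≈ 40.08 hPa.
P_c = 1007 − 40.08 = 966.92 ≈ 967 hPa.

967 hPa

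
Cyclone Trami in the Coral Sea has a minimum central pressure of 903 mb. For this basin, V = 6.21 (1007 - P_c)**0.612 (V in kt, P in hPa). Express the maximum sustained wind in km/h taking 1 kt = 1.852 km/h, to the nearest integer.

ΔP = 1007 − 903 = 104 mb.
V ≈ 6.21 × 104^0.612 = 6.21 × 17.156 ≈ 106.541 kt.
106.541 × 1.852 ≈ 197.31 km/h → 197 km/h.

197 km/h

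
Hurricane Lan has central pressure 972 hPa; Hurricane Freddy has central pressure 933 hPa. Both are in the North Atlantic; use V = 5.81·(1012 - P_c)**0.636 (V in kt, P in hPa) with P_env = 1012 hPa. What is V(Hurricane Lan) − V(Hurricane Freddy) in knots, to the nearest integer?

-33 kt

Hurricane Lan: ΔP = 40; V ≈ 5.81 × 40^0.636 ≈ 60.69 kt.
Hurricane Freddy: ΔP = 79; V ≈ 5.81 × 79^0.636 ≈ 93.55 kt.
Difference ≈ 60.69 − 93.55 = -32.86 → -33 kt.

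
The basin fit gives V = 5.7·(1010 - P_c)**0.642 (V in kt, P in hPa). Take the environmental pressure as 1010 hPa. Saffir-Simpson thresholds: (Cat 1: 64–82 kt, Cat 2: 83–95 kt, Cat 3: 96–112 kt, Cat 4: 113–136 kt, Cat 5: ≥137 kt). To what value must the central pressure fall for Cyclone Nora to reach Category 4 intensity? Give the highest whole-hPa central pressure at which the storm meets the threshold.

Category 4 begins at V = 113 kt.
Required ΔP = (113/5.7)^(1/0.642) = 19.825^1.558 ≈ 104.85 hPa.
P_c ≤ 1010 − 104.85 = 905.15, so the highest integer P_c is 905 hPa.

905 hPa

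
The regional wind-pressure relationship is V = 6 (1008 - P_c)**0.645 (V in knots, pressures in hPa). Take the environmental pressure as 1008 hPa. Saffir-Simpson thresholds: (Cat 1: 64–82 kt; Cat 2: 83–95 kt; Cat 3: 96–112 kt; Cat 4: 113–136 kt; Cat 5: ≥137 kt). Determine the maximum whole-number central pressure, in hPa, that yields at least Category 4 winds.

913 hPa

Category 4 begins at V = 113 kt.
Required ΔP = (113/6)^(1/0.645) = 18.833^1.550 ≈ 94.76 hPa.
P_c ≤ 1008 − 94.76 = 913.24, so the highest integer P_c is 913 hPa.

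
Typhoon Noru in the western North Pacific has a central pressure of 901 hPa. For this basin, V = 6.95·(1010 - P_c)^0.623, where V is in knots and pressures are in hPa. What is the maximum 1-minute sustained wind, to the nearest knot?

ΔP = 1010 − 901 = 109 hPa.
109^0.623 ≈ 18.592.
V ≈ 6.95 × 18.592 ≈ 129.2 kt.

129 kt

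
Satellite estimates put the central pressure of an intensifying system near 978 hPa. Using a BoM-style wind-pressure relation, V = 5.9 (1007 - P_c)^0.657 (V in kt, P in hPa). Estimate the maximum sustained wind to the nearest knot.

54 kt

ΔP = 1007 − 978 = 29 hPa.
29^0.657 ≈ 9.137.
V ≈ 5.9 × 9.137 ≈ 53.9 kt.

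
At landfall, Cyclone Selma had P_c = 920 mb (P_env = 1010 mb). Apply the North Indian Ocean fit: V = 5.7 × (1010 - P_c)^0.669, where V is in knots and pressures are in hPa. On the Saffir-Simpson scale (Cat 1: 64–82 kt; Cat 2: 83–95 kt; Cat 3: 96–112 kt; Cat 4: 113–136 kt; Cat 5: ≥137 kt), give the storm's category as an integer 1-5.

ΔP = 1010 − 920 = 90 mb.
V ≈ 5.7 × 90^0.669 = 5.7 × 20.29 ≈ 116 kt.
116 kt falls in the Category 4 band.

4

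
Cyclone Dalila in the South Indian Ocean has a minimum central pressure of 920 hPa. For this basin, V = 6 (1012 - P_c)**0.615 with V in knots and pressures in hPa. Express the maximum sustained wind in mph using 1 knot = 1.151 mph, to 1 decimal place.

ΔP = 1012 − 920 = 92 hPa.
V ≈ 6 × 92^0.615 = 6 × 16.134 ≈ 96.801 kt.
96.801 × 1.151 ≈ 111.42 mph → 111.4 mph.

111.4 mph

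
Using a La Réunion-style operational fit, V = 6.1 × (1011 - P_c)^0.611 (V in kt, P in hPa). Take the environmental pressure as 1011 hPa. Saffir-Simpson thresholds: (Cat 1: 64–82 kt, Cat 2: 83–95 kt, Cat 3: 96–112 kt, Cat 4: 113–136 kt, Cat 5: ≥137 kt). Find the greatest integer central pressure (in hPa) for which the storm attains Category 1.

Category 1 begins at V = 64 kt.
Required ΔP = (64/6.1)^(1/0.611) = 10.492^1.637 ≈ 46.86 hPa.
P_c ≤ 1011 − 46.86 = 964.14, so the highest integer P_c is 964 hPa.

964 hPa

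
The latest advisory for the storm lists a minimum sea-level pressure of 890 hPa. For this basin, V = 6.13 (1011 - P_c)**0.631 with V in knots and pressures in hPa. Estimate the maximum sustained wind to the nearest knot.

126 kt

ΔP = 1011 − 890 = 121 hPa.
121^0.631 ≈ 20.618.
V ≈ 6.13 × 20.618 ≈ 126.4 kt.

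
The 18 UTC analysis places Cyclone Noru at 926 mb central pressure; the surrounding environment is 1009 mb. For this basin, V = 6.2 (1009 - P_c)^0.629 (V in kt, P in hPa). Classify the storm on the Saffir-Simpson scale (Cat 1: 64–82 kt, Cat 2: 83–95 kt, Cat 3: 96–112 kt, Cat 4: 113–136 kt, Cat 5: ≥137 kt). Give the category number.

3

ΔP = 1009 − 926 = 83 mb.
V ≈ 6.2 × 83^0.629 = 6.2 × 16.11 ≈ 100 kt.
100 kt falls in the Category 3 band.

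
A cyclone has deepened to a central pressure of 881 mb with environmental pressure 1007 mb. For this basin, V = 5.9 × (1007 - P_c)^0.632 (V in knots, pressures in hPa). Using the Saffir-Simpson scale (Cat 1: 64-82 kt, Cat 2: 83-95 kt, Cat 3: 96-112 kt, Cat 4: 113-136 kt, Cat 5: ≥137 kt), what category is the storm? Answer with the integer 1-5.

ΔP = 1007 − 881 = 126 mb.
V ≈ 5.9 × 126^0.632 = 5.9 × 21.25 ≈ 125 kt.
125 kt falls in the Category 4 band.

4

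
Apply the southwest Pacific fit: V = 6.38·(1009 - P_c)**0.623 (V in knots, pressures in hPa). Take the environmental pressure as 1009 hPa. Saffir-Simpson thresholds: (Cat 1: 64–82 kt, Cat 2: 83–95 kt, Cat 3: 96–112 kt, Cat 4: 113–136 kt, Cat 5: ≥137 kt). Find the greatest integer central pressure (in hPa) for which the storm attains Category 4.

908 hPa

Category 4 begins at V = 113 kt.
Required ΔP = (113/6.38)^(1/0.623) = 17.712^1.605 ≈ 100.84 hPa.
P_c ≤ 1009 − 100.84 = 908.16, so the highest integer P_c is 908 hPa.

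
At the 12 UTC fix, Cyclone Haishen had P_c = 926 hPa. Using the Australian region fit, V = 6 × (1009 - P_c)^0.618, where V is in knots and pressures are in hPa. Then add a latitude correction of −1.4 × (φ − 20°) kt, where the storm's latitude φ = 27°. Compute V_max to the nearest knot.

ΔP = 1009 − 926 = 83 hPa.
83^0.618 ≈ 15.346.
V ≈ 6 × 15.346 ≈ 92.1 kt.
Latitude correction: −1.4 × (27 − 20) = -9.8 kt.
Corrected V ≈ 82.3 kt → 82 kt.

82 kt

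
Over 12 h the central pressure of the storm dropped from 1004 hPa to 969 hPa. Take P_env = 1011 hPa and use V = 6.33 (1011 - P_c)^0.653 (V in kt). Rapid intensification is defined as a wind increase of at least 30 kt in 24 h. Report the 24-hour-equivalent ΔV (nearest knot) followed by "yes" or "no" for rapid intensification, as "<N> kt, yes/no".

100 kt, yes

V₁: ΔP = 7, V ≈ 6.33 × 7^0.653 ≈ 22.56 kt.
V₂: ΔP = 42, V ≈ 6.33 × 42^0.653 ≈ 72.68 kt.
ΔV over 12 h = 50.12 kt → 24 h equivalent = 50.12 × 24/12 ≈ 100.24 kt.
100 kt ≥ 30 kt ⇒ rapid intensification.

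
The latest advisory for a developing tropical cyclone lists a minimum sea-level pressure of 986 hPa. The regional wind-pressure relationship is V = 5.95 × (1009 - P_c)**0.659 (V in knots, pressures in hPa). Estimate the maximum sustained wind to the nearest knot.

ΔP = 1009 − 986 = 23 hPa.
23^0.659 ≈ 7.895.
V ≈ 5.95 × 7.895 ≈ 47.0 kt.

47 kt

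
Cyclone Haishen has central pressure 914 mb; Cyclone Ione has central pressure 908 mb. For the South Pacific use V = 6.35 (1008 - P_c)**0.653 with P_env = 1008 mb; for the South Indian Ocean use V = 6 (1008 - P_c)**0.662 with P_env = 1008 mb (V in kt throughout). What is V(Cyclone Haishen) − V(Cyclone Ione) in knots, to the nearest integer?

-3 kt

Cyclone Haishen: ΔP = 94; V ≈ 6.35 × 94^0.653 ≈ 123.37 kt.
Cyclone Ione: ΔP = 100; V ≈ 6 × 100^0.662 ≈ 126.52 kt.
Difference ≈ 123.37 − 126.52 = -3.15 → -3 kt.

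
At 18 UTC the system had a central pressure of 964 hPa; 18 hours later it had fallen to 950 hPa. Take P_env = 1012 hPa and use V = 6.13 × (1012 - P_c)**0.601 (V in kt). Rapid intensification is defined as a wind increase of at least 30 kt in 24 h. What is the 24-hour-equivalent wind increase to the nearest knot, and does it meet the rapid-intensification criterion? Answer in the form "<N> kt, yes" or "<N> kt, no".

V₁: ΔP = 48, V ≈ 6.13 × 48^0.601 ≈ 62.79 kt.
V₂: ΔP = 62, V ≈ 6.13 × 62^0.601 ≈ 73.23 kt.
ΔV over 18 h = 10.44 kt → 24 h equivalent = 10.44 × 24/18 ≈ 13.92 kt.
14 kt < 30 kt ⇒ not rapid intensification.

14 kt, no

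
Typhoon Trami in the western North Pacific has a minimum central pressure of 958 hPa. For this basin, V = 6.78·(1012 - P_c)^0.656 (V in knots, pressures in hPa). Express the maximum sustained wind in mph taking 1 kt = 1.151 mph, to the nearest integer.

ΔP = 1012 − 958 = 54 hPa.
V ≈ 6.78 × 54^0.656 = 6.78 × 13.691 ≈ 92.828 kt.
92.828 × 1.151 ≈ 106.85 mph → 107 mph.

107 mph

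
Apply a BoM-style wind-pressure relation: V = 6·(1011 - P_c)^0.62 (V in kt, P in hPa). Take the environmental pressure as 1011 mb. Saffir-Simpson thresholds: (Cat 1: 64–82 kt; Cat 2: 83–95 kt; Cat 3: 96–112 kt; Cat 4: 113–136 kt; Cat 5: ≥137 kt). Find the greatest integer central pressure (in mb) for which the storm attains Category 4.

897 mb

Category 4 begins at V = 113 kt.
Required ΔP = (113/6)^(1/0.62) = 18.833^1.613 ≈ 113.85 mb.
P_c ≤ 1011 − 113.85 = 897.15, so the highest integer P_c is 897 mb.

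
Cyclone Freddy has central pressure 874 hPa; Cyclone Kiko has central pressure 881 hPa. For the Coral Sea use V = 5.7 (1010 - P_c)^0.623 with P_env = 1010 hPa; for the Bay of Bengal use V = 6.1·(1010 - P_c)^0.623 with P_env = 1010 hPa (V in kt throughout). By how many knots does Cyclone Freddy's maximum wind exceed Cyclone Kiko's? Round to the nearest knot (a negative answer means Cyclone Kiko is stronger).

-4 kt

Cyclone Freddy: ΔP = 136; V ≈ 5.7 × 136^0.623 ≈ 121.64 kt.
Cyclone Kiko: ΔP = 129; V ≈ 6.1 × 129^0.623 ≈ 125.96 kt.
Difference ≈ 121.64 − 125.96 = -4.32 → -4 kt.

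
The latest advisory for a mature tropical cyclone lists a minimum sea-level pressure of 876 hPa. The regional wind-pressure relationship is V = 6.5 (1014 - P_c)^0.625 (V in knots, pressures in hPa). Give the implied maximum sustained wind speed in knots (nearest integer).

141 kt

ΔP = 1014 − 876 = 138 hPa.
138^0.625 ≈ 21.748.
V ≈ 6.5 × 21.748 ≈ 141.4 kt.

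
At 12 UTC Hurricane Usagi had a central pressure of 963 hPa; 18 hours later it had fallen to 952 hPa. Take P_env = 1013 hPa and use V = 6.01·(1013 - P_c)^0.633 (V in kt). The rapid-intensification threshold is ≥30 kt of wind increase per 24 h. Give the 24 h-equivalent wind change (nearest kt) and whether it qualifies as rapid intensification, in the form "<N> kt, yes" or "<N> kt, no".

13 kt, no

V₁: ΔP = 50, V ≈ 6.01 × 50^0.633 ≈ 71.50 kt.
V₂: ΔP = 61, V ≈ 6.01 × 61^0.633 ≈ 81.09 kt.
ΔV over 18 h = 9.59 kt → 24 h equivalent = 9.59 × 24/18 ≈ 12.79 kt.
13 kt < 30 kt ⇒ not rapid intensification.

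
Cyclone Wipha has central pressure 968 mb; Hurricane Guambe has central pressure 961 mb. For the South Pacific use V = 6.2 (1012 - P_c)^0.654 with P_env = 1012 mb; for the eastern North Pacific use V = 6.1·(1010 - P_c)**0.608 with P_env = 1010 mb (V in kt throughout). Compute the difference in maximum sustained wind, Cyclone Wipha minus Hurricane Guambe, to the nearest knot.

9 kt

Cyclone Wipha: ΔP = 44; V ≈ 6.2 × 44^0.654 ≈ 73.66 kt.
Hurricane Guambe: ΔP = 49; V ≈ 6.1 × 49^0.608 ≈ 65.01 kt.
Difference ≈ 73.66 − 65.01 = 8.65 → 9 kt.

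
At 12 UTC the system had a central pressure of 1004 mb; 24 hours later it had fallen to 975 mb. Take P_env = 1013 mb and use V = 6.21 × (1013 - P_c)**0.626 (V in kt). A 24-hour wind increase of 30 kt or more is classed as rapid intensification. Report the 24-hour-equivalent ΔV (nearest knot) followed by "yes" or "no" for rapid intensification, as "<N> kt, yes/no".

V₁: ΔP = 9, V ≈ 6.21 × 9^0.626 ≈ 24.57 kt.
V₂: ΔP = 38, V ≈ 6.21 × 38^0.626 ≈ 60.54 kt.
ΔV over 24 h = 35.97 kt → 24 h equivalent = 35.97 × 24/24 ≈ 35.97 kt.
36 kt ≥ 30 kt ⇒ rapid intensification.

36 kt, yes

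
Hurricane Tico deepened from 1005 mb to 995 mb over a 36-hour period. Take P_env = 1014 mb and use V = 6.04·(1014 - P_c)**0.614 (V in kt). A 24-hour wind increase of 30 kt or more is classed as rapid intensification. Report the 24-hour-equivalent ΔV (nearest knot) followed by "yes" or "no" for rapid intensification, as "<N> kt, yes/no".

9 kt, no

V₁: ΔP = 9, V ≈ 6.04 × 9^0.614 ≈ 23.28 kt.
V₂: ΔP = 19, V ≈ 6.04 × 19^0.614 ≈ 36.83 kt.
ΔV over 36 h = 13.55 kt → 24 h equivalent = 13.55 × 24/36 ≈ 9.03 kt.
9 kt < 30 kt ⇒ not rapid intensification.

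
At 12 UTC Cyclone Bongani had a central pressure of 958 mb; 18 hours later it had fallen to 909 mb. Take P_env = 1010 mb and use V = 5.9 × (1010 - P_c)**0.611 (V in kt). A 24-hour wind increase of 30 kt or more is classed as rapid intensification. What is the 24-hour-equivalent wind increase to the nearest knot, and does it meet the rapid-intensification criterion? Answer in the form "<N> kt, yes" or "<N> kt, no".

V₁: ΔP = 52, V ≈ 5.9 × 52^0.611 ≈ 65.97 kt.
V₂: ΔP = 101, V ≈ 5.9 × 101^0.611 ≈ 98.97 kt.
ΔV over 18 h = 33.00 kt → 24 h equivalent = 33.00 × 24/18 ≈ 44.00 kt.
44 kt ≥ 30 kt ⇒ rapid intensification.

44 kt, yes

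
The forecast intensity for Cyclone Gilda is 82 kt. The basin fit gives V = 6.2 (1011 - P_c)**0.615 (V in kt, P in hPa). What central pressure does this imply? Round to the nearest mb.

ΔP = (V / 6.2)^(1/0.615) = (82/6.2)^1.626.
82/6.2 = 13.226; 13.226^1.626 ≈ 66.60 mb.
P_c = 1011 − 66.60 = 944.40 ≈ 944 mb.

944 mb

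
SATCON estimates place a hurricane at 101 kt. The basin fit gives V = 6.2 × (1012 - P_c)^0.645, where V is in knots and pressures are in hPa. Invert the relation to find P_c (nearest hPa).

ΔP = (V / 6.2)^(1/0.645) = (101/6.2)^1.550.
101/6.2 = 16.290; 16.290^1.550 ≈ 75.68 hPa.
P_c = 1012 − 75.68 = 936.32 ≈ 936 hPa.

936 hPa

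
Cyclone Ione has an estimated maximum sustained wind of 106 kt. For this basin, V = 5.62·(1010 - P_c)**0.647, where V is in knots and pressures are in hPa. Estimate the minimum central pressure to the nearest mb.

ΔP = (V / 5.62)^(1/0.647) = (106/5.62)^1.546.
106/5.62 = 18.861; 18.861^1.546 ≈ 93.65 mb.
P_c = 1010 − 93.65 = 916.35 ≈ 916 mb.

916 mb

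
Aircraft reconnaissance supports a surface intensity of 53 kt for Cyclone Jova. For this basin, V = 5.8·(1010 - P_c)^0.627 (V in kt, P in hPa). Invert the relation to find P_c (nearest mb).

ΔP = (V / 5.8)^(1/0.627) = (53/5.8)^1.595.
53/5.8 = 9.138; 9.138^1.595 ≈ 34.08 mb.
P_c = 1010 − 34.08 = 975.92 ≈ 976 mb.

976 mb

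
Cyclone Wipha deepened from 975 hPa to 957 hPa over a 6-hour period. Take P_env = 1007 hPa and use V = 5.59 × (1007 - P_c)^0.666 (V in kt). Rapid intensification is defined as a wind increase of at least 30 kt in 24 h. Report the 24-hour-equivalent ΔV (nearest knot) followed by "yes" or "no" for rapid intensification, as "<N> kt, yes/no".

78 kt, yes

V₁: ΔP = 32, V ≈ 5.59 × 32^0.666 ≈ 56.21 kt.
V₂: ΔP = 50, V ≈ 5.59 × 50^0.666 ≈ 75.67 kt.
ΔV over 6 h = 19.46 kt → 24 h equivalent = 19.46 × 24/6 ≈ 77.84 kt.
78 kt ≥ 30 kt ⇒ rapid intensification.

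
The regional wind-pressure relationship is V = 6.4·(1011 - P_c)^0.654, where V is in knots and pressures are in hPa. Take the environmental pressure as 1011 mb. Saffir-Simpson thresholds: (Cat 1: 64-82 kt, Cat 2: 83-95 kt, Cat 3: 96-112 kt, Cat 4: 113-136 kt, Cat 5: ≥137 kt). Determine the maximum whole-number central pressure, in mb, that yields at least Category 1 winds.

977 mb

Category 1 begins at V = 64 kt.
Required ΔP = (64/6.4)^(1/0.654) = 10.000^1.529 ≈ 33.81 mb.
P_c ≤ 1011 − 33.81 = 977.19, so the highest integer P_c is 977 mb.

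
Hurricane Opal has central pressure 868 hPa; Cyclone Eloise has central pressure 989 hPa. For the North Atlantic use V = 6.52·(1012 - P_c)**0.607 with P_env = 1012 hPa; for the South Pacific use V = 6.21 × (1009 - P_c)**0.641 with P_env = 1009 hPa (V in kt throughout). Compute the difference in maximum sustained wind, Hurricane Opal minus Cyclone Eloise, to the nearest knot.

Hurricane Opal: ΔP = 144; V ≈ 6.52 × 144^0.607 ≈ 133.16 kt.
Cyclone Eloise: ΔP = 20; V ≈ 6.21 × 20^0.641 ≈ 42.37 kt.
Difference ≈ 133.16 − 42.37 = 90.79 → 91 kt.

91 kt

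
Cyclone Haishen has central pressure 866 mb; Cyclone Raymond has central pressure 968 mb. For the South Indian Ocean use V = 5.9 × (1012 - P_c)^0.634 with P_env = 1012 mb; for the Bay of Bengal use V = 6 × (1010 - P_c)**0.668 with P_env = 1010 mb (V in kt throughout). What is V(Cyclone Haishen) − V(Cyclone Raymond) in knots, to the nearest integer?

66 kt

Cyclone Haishen: ΔP = 146; V ≈ 5.9 × 146^0.634 ≈ 139.01 kt.
Cyclone Raymond: ΔP = 42; V ≈ 6 × 42^0.668 ≈ 72.86 kt.
Difference ≈ 139.01 − 72.86 = 66.15 → 66 kt.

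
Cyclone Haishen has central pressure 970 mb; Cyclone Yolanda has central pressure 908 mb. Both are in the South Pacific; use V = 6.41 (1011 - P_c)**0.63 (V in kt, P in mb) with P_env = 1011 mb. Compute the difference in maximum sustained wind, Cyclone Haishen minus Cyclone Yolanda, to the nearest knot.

Cyclone Haishen: ΔP = 41; V ≈ 6.41 × 41^0.63 ≈ 66.51 kt.
Cyclone Yolanda: ΔP = 103; V ≈ 6.41 × 103^0.63 ≈ 118.84 kt.
Difference ≈ 66.51 − 118.84 = -52.33 → -52 kt.

-52 kt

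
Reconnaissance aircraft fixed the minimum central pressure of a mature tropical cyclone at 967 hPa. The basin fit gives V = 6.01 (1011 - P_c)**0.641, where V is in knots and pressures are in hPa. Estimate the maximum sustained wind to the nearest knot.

ΔP = 1011 − 967 = 44 hPa.
44^0.641 ≈ 11.310.
V ≈ 6.01 × 11.310 ≈ 68.0 kt.

68 kt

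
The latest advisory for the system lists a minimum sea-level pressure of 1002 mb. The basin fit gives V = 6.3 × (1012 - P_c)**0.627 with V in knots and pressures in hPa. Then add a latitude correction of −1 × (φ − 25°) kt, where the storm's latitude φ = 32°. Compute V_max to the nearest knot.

ΔP = 1012 − 1002 = 10 mb.
10^0.627 ≈ 4.236.
V ≈ 6.3 × 4.236 ≈ 26.7 kt.
Latitude correction: −1 × (32 − 25) = -7 kt.
Corrected V ≈ 19.7 kt → 20 kt.

20 kt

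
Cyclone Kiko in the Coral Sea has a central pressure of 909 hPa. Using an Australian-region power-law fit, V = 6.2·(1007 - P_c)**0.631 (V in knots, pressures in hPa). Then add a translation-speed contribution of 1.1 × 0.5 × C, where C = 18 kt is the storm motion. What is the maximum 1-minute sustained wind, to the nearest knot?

ΔP = 1007 − 909 = 98 hPa.
98^0.631 ≈ 18.049.
V ≈ 6.2 × 18.049 ≈ 111.9 kt.
Translation term: 1.1 × 0.5 × 18 = 9.9 kt.
Corrected V ≈ 121.8 kt → 122 kt.

122 kt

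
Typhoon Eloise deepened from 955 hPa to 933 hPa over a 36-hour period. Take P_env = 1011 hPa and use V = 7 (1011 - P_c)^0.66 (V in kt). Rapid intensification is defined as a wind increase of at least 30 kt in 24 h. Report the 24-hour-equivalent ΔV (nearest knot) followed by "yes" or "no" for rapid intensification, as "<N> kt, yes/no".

V₁: ΔP = 56, V ≈ 7 × 56^0.66 ≈ 99.75 kt.
V₂: ΔP = 78, V ≈ 7 × 78^0.66 ≈ 124.13 kt.
ΔV over 36 h = 24.38 kt → 24 h equivalent = 24.38 × 24/36 ≈ 16.25 kt.
16 kt < 30 kt ⇒ not rapid intensification.

16 kt, no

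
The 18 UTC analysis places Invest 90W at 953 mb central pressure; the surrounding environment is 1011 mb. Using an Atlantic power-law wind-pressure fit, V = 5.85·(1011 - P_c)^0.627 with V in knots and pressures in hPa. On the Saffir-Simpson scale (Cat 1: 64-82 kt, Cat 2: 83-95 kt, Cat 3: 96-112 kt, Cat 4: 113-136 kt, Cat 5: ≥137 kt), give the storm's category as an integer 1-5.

ΔP = 1011 − 953 = 58 mb.
V ≈ 5.85 × 58^0.627 = 5.85 × 12.75 ≈ 75 kt.
75 kt falls in the Category 1 band.

1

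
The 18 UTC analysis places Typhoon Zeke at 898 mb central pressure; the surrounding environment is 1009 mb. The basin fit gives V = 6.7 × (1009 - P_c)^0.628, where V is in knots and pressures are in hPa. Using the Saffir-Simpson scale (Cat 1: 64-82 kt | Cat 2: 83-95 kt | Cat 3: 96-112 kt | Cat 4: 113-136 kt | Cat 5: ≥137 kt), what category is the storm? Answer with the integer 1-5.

ΔP = 1009 − 898 = 111 mb.
V ≈ 6.7 × 111^0.628 = 6.7 × 19.25 ≈ 129 kt.
129 kt falls in the Category 4 band.

4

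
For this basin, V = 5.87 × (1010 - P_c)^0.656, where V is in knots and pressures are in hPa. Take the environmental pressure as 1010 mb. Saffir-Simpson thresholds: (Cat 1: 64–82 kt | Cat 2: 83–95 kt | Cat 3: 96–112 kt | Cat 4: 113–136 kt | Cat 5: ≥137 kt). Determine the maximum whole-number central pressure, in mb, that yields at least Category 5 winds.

Category 5 begins at V = 137 kt.
Required ΔP = (137/5.87)^(1/0.656) = 23.339^1.524 ≈ 121.76 mb.
P_c ≤ 1010 − 121.76 = 888.24, so the highest integer P_c is 888 mb.

888 mb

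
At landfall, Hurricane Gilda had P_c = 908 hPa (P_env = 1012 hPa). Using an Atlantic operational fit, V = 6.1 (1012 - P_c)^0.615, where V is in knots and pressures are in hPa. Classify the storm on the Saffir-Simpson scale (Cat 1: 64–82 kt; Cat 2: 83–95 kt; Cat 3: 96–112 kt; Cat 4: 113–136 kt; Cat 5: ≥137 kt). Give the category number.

ΔP = 1012 − 908 = 104 hPa.
V ≈ 6.1 × 104^0.615 = 6.1 × 17.40 ≈ 106 kt.
106 kt falls in the Category 3 band.

3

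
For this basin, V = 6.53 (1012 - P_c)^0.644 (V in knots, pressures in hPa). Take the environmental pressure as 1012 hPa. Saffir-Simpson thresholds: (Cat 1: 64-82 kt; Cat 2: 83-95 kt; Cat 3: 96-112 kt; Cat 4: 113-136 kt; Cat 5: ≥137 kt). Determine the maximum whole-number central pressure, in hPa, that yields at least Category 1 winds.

977 hPa

Category 1 begins at V = 64 kt.
Required ΔP = (64/6.53)^(1/0.644) = 9.801^1.553 ≈ 34.61 hPa.
P_c ≤ 1012 − 34.61 = 977.39, so the highest integer P_c is 977 hPa.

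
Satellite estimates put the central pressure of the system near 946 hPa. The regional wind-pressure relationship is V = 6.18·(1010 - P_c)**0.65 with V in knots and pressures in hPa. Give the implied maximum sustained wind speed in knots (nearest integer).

ΔP = 1010 − 946 = 64 hPa.
64^0.65 ≈ 14.929.
V ≈ 6.18 × 14.929 ≈ 92.3 kt.

92 kt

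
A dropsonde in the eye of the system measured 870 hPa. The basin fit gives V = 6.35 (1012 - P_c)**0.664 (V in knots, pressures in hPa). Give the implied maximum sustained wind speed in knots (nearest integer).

ΔP = 1012 − 870 = 142 hPa.
142^0.664 ≈ 26.861.
V ≈ 6.35 × 26.861 ≈ 170.6 kt.

171 kt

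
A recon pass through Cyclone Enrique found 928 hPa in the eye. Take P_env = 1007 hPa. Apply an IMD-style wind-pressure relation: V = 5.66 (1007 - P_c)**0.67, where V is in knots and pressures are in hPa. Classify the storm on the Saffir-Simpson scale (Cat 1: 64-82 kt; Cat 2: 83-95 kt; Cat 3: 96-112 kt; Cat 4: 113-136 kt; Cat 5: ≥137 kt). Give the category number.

ΔP = 1007 − 928 = 79 hPa.
V ≈ 5.66 × 79^0.67 = 5.66 × 18.68 ≈ 106 kt.
106 kt falls in the Category 3 band.

3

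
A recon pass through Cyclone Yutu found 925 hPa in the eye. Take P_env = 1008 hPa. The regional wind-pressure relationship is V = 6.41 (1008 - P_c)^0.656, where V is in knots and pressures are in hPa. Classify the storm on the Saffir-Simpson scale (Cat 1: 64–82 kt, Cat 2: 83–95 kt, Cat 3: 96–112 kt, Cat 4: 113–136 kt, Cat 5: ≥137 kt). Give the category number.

ΔP = 1008 − 925 = 83 hPa.
V ≈ 6.41 × 83^0.656 = 6.41 × 18.15 ≈ 116 kt.
116 kt falls in the Category 4 band.

4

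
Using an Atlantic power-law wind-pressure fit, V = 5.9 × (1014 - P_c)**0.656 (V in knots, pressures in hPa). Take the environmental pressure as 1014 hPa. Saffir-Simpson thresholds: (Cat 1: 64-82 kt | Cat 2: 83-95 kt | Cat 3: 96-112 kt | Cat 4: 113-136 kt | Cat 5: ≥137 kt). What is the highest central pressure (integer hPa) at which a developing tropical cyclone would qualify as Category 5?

893 hPa

Category 5 begins at V = 137 kt.
Required ΔP = (137/5.9)^(1/0.656) = 23.220^1.524 ≈ 120.81 hPa.
P_c ≤ 1014 − 120.81 = 893.19, so the highest integer P_c is 893 hPa.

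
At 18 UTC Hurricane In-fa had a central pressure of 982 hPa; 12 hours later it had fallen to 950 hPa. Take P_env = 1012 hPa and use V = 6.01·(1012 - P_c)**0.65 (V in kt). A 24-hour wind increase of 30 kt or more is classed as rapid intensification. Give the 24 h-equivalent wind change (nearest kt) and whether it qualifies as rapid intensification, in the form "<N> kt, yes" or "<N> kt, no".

V₁: ΔP = 30, V ≈ 6.01 × 30^0.65 ≈ 54.83 kt.
V₂: ΔP = 62, V ≈ 6.01 × 62^0.65 ≈ 87.89 kt.
ΔV over 12 h = 33.06 kt → 24 h equivalent = 33.06 × 24/12 ≈ 66.12 kt.
66 kt ≥ 30 kt ⇒ rapid intensification.

66 kt, yes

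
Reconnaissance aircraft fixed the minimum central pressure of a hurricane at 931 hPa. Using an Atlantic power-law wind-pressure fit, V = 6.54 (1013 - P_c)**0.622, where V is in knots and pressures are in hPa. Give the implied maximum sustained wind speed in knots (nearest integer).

101 kt

ΔP = 1013 − 931 = 82 hPa.
82^0.622 ≈ 15.502.
V ≈ 6.54 × 15.502 ≈ 101.4 kt.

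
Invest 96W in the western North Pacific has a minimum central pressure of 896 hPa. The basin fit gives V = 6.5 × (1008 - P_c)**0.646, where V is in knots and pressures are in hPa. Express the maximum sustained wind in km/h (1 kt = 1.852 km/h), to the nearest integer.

ΔP = 1008 − 896 = 112 hPa.
V ≈ 6.5 × 112^0.646 = 6.5 × 21.076 ≈ 136.996 kt.
136.996 × 1.852 ≈ 253.72 km/h → 254 km/h.

254 km/h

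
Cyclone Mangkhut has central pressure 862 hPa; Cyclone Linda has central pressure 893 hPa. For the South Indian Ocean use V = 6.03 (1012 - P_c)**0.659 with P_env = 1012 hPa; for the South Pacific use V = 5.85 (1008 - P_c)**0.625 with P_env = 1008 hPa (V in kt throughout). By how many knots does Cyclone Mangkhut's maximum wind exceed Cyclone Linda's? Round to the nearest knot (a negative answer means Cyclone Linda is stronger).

50 kt

Cyclone Mangkhut: ΔP = 150; V ≈ 6.03 × 150^0.659 ≈ 163.82 kt.
Cyclone Linda: ΔP = 115; V ≈ 5.85 × 115^0.625 ≈ 113.53 kt.
Difference ≈ 163.82 − 113.53 = 50.29 → 50 kt.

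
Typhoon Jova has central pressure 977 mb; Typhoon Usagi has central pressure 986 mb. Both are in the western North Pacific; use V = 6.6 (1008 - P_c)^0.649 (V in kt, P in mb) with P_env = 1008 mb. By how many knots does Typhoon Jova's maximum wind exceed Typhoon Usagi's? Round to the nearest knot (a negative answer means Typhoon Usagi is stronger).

Typhoon Jova: ΔP = 31; V ≈ 6.6 × 31^0.649 ≈ 61.30 kt.
Typhoon Usagi: ΔP = 22; V ≈ 6.6 × 22^0.649 ≈ 49.07 kt.
Difference ≈ 61.30 − 49.07 = 12.23 → 12 kt.

12 kt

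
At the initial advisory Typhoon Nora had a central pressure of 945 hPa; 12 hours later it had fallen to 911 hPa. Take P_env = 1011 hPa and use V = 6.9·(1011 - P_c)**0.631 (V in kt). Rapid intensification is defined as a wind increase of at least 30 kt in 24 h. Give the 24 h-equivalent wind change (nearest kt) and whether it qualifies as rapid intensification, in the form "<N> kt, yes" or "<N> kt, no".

58 kt, yes

V₁: ΔP = 66, V ≈ 6.9 × 66^0.631 ≈ 97.05 kt.
V₂: ΔP = 100, V ≈ 6.9 × 100^0.631 ≈ 126.14 kt.
ΔV over 12 h = 29.09 kt → 24 h equivalent = 29.09 × 24/12 ≈ 58.18 kt.
58 kt ≥ 30 kt ⇒ rapid intensification.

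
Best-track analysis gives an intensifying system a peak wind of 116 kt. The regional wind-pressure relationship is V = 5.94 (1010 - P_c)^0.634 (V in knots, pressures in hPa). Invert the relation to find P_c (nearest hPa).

901 hPa

ΔP = (V / 5.94)^(1/0.634) = (116/5.94)^1.577.
116/5.94 = 19.529; 19.529^1.577 ≈ 108.58 hPa.
P_c = 1010 − 108.58 = 901.42 ≈ 901 hPa.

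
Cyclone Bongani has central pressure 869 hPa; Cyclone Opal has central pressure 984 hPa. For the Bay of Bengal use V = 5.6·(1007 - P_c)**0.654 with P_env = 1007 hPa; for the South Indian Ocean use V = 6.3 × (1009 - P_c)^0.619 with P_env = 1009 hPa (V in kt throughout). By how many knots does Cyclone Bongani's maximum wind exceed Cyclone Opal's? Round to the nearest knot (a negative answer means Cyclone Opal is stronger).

Cyclone Bongani: ΔP = 138; V ≈ 5.6 × 138^0.654 ≈ 140.50 kt.
Cyclone Opal: ΔP = 25; V ≈ 6.3 × 25^0.619 ≈ 46.20 kt.
Difference ≈ 140.50 − 46.20 = 94.30 → 94 kt.

94 kt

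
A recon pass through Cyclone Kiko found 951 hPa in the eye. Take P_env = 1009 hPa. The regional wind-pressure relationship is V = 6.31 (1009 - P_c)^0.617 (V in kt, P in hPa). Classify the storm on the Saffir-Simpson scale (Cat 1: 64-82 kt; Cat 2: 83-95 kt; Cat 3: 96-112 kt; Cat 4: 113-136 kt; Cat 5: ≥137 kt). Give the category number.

ΔP = 1009 − 951 = 58 hPa.
V ≈ 6.31 × 58^0.617 = 6.31 × 12.25 ≈ 77 kt.
77 kt falls in the Category 1 band.

1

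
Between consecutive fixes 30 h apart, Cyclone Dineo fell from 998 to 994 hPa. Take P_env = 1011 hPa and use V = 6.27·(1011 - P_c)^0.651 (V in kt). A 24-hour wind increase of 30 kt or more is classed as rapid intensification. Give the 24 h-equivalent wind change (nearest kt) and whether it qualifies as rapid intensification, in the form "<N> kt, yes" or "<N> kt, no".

5 kt, no

V₁: ΔP = 13, V ≈ 6.27 × 13^0.651 ≈ 33.30 kt.
V₂: ΔP = 17, V ≈ 6.27 × 17^0.651 ≈ 39.65 kt.
ΔV over 30 h = 6.35 kt → 24 h equivalent = 6.35 × 24/30 ≈ 5.08 kt.
5 kt < 30 kt ⇒ not rapid intensification.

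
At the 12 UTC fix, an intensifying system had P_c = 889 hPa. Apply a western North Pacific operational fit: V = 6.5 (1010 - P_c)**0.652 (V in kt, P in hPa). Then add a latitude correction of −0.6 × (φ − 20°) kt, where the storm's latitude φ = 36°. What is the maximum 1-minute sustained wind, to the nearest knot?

139 kt

ΔP = 1010 − 889 = 121 hPa.
121^0.652 ≈ 22.802.
V ≈ 6.5 × 22.802 ≈ 148.2 kt.
Latitude correction: −0.6 × (36 − 20) = -9.6 kt.
Corrected V ≈ 138.6 kt → 139 kt.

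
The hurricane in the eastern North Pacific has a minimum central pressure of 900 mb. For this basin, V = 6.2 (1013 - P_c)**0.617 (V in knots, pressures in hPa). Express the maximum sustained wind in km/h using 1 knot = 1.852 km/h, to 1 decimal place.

ΔP = 1013 − 900 = 113 mb.
V ≈ 6.2 × 113^0.617 = 6.2 × 18.482 ≈ 114.589 kt.
114.589 × 1.852 ≈ 212.22 km/h → 212.2 km/h.

212.2 km/h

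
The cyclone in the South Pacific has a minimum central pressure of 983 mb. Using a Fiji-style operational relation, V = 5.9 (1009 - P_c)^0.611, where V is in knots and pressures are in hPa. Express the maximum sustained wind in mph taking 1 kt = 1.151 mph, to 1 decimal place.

49.7 mph

ΔP = 1009 − 983 = 26 mb.
V ≈ 5.9 × 26^0.611 = 5.9 × 7.321 ≈ 43.192 kt.
43.192 × 1.151 ≈ 49.71 mph → 49.7 mph.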